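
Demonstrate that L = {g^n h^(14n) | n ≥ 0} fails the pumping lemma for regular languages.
Assume L is regular with pumping length p. Idea: pumping the g-block breaks the 1:14 ratio.
Choose s = g^p h^(14p) (length 15p ≥ p). By the pumping lemma, s = xyz with |xy| ≤ p, |y| > 0, so y = g^k with k ≥ 1. Then xy²z = g^(p+k) h^(14p). For this to be in L we would need 14p = 14(p+k), i.e. 14k = 0, contradicting k ≥ 1. So xy²z ∉ L.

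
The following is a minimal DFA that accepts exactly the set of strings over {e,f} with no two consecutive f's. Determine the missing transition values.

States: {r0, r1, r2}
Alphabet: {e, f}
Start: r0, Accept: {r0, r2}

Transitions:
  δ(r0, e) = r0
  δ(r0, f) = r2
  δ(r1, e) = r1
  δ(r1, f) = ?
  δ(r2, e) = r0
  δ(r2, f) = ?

From the language and accept set, identify what each state tracks — r0: last symbol not f (ok); r1: saw ff (dead); r2: last symbol f (ok).
Each missing δ(q, a) is the state matching the new tracked value after reading a.
δ(r1, f) = r1; δ(r2, f) = r1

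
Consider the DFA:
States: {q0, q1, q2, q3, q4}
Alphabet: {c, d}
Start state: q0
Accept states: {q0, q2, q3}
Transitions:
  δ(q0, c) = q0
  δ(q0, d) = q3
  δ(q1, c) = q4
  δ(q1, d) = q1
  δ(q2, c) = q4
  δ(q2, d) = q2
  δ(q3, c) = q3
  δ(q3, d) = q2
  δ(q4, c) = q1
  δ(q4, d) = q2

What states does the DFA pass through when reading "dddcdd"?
read 'd': q0 → q3
  read 'd': q3 → q2
  read 'd': q2 → q2
  read 'c': q2 → q4
  read 'd': q4 → q2
  read 'd': q2 → q2
q0 -> q3 -> q2 -> q2 -> q4 -> q2 -> q2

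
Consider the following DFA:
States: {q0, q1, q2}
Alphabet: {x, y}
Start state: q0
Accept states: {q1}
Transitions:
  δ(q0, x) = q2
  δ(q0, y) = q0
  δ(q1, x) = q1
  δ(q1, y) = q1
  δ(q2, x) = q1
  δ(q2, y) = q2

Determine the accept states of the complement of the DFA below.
Complement accept states = All states \ Original accept states
= {q0, q1, q2} \ {q1}
{q0, q2}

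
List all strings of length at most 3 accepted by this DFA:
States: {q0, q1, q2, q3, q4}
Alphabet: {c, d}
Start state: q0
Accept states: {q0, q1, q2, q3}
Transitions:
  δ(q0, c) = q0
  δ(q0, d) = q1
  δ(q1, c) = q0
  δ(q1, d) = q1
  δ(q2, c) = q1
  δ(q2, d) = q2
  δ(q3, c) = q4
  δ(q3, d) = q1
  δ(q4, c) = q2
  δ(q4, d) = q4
ε, c, d, cc, cd, dc, dd, ccc, ccd, cdc, cdd, dcc, dcd, ddc, ddd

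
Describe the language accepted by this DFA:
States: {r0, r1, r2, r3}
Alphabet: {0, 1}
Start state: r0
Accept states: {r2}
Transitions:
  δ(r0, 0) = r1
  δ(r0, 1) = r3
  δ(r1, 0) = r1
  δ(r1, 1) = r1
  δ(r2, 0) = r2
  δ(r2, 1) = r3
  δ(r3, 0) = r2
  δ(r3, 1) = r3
Testing a few strings:
  '10' → accept
  '0' → reject
  '010' → reject
  '111' → reject
State roles: r0=no input read; r1=started with 0 (dead); r2=started with 1, last symbol 0; r3=started with 1, last symbol 1
All binary strings that start with 1 and end with 0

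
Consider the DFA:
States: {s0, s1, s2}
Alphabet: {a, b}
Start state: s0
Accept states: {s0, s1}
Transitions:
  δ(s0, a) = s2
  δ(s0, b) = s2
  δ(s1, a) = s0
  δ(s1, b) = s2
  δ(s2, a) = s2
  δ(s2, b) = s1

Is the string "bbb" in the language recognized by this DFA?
Processing string "bbb":
  s0 --b--> s2
  s2 --b--> s1
  s1 --b--> s2
Final state: s2
Accept states: {s0, s1}
No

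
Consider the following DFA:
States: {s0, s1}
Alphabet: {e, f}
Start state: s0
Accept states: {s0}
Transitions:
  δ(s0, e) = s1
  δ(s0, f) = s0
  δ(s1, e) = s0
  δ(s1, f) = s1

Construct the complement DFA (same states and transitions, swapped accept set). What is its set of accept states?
Complement accept states = All states \ Original accept states
= {s0, s1} \ {s0}
{s1}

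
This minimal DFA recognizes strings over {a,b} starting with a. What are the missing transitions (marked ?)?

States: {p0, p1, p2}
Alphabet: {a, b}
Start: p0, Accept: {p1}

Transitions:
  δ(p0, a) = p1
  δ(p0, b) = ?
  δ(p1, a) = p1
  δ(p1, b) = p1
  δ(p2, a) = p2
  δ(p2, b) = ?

From the language and accept set, identify what each state tracks — p0: no input read; p1: started with a; p2: started with b (dead).
Each missing δ(q, a) is the state matching the new tracked value after reading a.
δ(p0, b) = p2; δ(p2, b) = p2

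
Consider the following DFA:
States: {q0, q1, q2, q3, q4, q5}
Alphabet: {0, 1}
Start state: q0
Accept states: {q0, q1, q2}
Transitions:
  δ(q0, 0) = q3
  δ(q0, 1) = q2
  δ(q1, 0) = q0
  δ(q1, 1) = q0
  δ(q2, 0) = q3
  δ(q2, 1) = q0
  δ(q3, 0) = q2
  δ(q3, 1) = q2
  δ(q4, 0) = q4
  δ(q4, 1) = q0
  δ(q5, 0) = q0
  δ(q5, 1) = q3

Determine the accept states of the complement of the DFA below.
Complement accept states = All states \ Original accept states
= {q0, q1, q2, q3, q4, q5} \ {q0, q1, q2}
{q3, q4, q5}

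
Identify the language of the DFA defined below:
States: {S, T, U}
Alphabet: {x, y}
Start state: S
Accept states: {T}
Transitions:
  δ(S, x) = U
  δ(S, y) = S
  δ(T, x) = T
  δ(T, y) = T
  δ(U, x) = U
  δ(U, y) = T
Testing a few strings:
  'xx' → reject
  'yy' → reject
  'yyxx' → reject
  'x' → reject
State roles: S=no x seen yet; T=substring xy seen; U=seen a x, waiting for y
All strings over {x,y} containing the substring xy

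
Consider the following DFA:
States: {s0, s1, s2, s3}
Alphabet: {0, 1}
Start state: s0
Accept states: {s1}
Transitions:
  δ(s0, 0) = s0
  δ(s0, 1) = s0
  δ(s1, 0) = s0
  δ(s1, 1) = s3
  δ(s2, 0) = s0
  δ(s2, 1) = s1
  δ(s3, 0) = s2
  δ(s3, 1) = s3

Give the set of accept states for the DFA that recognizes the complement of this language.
Complement accept states = All states \ Original accept states
= {s0, s1, s2, s3} \ {s1}
{s0, s2, s3}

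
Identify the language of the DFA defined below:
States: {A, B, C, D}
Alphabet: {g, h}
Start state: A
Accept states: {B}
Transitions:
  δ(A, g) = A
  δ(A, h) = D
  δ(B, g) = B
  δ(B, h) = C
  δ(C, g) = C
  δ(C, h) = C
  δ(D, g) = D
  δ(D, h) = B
Testing a few strings:
  'h' → reject
  'hg' → reject
  'g' → reject
  'ggh' → reject
State roles: A=zero h's; B=two h's; C=≥ three h's (dead); D=one h
All strings over {g,h} containing exactly two h's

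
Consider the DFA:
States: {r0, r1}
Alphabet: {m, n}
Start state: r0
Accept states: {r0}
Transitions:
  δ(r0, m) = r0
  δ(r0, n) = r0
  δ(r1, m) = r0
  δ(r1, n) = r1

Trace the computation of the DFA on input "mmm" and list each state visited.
read 'm': r0 → r0
  read 'm': r0 → r0
  read 'm': r0 → r0
r0 -> r0 -> r0 -> r0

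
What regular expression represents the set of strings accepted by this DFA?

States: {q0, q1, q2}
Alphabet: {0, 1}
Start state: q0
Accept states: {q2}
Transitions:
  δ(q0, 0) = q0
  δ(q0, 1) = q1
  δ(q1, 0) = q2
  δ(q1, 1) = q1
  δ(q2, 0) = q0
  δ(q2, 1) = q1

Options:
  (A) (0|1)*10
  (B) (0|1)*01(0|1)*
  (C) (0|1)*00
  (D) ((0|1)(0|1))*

Check each option against the DFA on short strings; one disagreement eliminates an option:
  (A) (0|1)*10: agrees with the DFA on every string of length ≤ 6
  (B) (0|1)*01(0|1)*: on '01' the DFA goes q0 → q0 → q1 and rejects (q1 ∉ Accept), but the regex matches it → eliminate
  (C) (0|1)*00: on '00' the DFA goes q0 → q0 → q0 and rejects (q0 ∉ Accept), but the regex matches it → eliminate
  (D) ((0|1)(0|1))*: on ε the DFA stays in q0 and rejects (q0 ∉ Accept), but the regex matches it → eliminate
Only (A) is consistent with the DFA.
(A) (0|1)*10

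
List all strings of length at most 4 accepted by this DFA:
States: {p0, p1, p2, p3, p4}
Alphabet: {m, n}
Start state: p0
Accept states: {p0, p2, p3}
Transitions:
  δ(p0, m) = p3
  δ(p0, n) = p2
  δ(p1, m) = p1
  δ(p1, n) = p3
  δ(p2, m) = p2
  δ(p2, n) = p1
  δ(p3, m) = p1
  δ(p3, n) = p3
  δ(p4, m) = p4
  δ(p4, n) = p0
ε, m, n, mn, nm, mmn, mnn, nmm, nnn, mmmn, mmnn, mnmn, mnnn, nmmm, nmnn, nnmn, nnnn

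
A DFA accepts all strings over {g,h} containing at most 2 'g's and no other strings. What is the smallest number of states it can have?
By Myhill–Nerode, count the distinguishable equivalence classes: 4 classes — having seen 0, 1, 2, or >2 copies of 'g'; counts 0 through 2 are accepting and >2 is dead.
4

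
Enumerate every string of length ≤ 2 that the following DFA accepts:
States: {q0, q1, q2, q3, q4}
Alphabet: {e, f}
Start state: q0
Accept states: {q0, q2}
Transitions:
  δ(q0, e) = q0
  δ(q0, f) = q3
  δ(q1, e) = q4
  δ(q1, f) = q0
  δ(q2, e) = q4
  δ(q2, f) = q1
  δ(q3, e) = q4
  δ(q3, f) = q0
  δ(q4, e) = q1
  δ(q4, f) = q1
ε, e, ee, ff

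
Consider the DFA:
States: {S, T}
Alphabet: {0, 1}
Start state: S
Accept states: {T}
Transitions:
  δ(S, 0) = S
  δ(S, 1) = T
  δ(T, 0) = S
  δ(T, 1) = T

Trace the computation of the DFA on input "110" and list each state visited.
read '1': S → T
  read '1': T → T
  read '0': T → S
S -> T -> T -> S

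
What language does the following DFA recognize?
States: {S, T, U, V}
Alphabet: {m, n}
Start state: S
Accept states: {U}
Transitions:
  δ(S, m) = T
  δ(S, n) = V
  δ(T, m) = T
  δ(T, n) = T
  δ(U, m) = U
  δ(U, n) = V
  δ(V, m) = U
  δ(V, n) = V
Testing a few strings:
  'm' → reject
  'nnm' → accept
  'n' → reject
  'nnmn' → reject
State roles: S=no input read; T=started with m (dead); U=started with n, last symbol m; V=started with n, last symbol n
All strings over {m,n} that start with n and end with m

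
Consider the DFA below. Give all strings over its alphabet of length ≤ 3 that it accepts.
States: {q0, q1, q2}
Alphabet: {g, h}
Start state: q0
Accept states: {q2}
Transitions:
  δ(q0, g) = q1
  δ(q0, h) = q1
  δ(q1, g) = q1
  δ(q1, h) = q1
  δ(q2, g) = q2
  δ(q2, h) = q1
None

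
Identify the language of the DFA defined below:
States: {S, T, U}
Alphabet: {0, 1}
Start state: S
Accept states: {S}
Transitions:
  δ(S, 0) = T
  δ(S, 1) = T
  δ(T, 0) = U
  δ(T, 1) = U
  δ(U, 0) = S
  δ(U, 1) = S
Testing a few strings:
  '110' → accept
  '11' → reject
  '100' → accept
  '1000' → reject
State roles: S=length ≡ 0 (mod 3); T=length ≡ 1 (mod 3); U=length ≡ 2 (mod 3)
All binary strings whose length is a multiple of 3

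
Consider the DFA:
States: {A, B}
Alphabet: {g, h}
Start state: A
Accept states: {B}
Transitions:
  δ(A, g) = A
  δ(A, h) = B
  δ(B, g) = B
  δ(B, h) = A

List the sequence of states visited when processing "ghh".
read 'g': A → A
  read 'h': A → B
  read 'h': B → A
A -> A -> B -> A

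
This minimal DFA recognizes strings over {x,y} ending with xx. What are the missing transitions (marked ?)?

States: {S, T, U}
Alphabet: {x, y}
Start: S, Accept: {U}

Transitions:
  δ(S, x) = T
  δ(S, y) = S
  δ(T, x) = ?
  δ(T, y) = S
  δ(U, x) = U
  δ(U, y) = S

From the language and accept set, identify what each state tracks — S: last symbol not x; T: one trailing x; U: two trailing x's.
Each missing δ(q, a) is the state matching the new tracked value after reading a.
δ(T, x) = U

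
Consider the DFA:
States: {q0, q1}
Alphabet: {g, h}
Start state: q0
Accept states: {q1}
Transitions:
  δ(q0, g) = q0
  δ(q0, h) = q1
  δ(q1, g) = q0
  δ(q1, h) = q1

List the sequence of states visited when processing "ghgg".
read 'g': q0 → q0
  read 'h': q0 → q1
  read 'g': q1 → q0
  read 'g': q0 → q0
q0 -> q0 -> q1 -> q0 -> q0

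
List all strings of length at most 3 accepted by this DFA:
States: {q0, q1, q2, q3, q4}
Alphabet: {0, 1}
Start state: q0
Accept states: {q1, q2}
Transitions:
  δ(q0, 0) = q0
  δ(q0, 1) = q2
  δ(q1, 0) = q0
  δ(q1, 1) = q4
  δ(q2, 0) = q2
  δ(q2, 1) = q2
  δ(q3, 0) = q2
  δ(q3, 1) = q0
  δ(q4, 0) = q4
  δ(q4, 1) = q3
1, 01, 10, 11, 001, 010, 011, 100, 101, 110, 111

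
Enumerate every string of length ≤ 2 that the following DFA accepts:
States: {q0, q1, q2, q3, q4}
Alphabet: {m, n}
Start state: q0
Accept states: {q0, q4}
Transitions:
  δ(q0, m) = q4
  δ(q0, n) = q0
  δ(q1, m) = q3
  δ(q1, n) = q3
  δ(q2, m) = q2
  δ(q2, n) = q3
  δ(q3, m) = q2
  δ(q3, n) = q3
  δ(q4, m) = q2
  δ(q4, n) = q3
ε, m, n, nm, nn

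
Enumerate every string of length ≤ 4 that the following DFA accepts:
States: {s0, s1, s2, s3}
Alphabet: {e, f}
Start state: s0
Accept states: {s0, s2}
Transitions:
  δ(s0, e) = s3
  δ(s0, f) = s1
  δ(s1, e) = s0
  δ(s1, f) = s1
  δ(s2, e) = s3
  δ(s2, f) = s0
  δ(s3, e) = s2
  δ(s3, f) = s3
ε, ee, fe, eef, efe, ffe, eeee, efef, effe, feee, fefe, fffe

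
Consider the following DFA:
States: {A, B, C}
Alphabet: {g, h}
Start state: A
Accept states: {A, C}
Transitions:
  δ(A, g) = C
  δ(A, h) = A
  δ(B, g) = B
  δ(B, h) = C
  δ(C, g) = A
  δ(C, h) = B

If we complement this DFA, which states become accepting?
Complement accept states = All states \ Original accept states
= {A, B, C} \ {A, C}
{B}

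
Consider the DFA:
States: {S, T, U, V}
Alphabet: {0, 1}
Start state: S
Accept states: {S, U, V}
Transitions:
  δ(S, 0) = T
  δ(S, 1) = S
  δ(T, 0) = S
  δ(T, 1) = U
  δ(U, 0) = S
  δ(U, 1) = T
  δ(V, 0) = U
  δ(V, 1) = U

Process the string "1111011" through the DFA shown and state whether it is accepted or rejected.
Processing string "1111011":
  S --1--> S
  S --1--> S
  S --1--> S
  S --1--> S
  S --0--> T
  T --1--> U
  U --1--> T
Final state: T
Accept states: {S, U, V}
No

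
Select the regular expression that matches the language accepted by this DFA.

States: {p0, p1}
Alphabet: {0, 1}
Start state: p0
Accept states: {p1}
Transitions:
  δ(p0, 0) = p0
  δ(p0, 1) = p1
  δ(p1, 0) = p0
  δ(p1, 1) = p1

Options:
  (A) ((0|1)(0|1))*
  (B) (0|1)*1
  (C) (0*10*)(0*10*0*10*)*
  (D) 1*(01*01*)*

Check each option against the DFA on short strings; one disagreement eliminates an option:
  (A) ((0|1)(0|1))*: on ε the DFA stays in p0 and rejects (p0 ∉ Accept), but the regex matches it → eliminate
  (B) (0|1)*1: agrees with the DFA on every string of length ≤ 6
  (C) (0*10*)(0*10*0*10*)*: on '10' the DFA goes p0 → p1 → p0 and rejects (p0 ∉ Accept), but the regex matches it → eliminate
  (D) 1*(01*01*)*: on ε the DFA stays in p0 and rejects (p0 ∉ Accept), but the regex matches it → eliminate
Only (B) is consistent with the DFA.
(B) (0|1)*1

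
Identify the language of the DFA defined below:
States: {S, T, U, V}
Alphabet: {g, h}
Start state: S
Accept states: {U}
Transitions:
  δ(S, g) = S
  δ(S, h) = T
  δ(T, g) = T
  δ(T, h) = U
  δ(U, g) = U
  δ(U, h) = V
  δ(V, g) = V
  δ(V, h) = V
Testing a few strings:
  'ggg' → reject
  'g' → reject
  'gg' → reject
  'gghg' → reject
State roles: S=zero h's; T=one h; U=two h's; V=≥ three h's (dead)
All strings over {g,h} containing exactly two h's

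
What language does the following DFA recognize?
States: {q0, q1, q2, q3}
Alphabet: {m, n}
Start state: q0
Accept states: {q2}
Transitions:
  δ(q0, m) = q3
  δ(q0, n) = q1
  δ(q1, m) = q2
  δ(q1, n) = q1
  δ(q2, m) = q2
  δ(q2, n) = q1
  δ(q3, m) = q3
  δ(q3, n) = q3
Testing a few strings:
  'nmn' → reject
  'nnnm' → accept
  'nmnn' → reject
  'nn' → reject
State roles: q0=no input read; q1=started with n, last symbol n; q2=started with n, last symbol m; q3=started with m (dead)
All strings over {m,n} that start with n and end with m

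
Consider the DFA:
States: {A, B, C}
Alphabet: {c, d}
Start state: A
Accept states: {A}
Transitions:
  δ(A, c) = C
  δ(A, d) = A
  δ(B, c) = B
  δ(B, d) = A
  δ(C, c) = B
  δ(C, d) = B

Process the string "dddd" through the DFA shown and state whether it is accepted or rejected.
Processing string "dddd":
  A --d--> A
  A --d--> A
  A --d--> A
  A --d--> A
Final state: A
Accept states: {A}
Yes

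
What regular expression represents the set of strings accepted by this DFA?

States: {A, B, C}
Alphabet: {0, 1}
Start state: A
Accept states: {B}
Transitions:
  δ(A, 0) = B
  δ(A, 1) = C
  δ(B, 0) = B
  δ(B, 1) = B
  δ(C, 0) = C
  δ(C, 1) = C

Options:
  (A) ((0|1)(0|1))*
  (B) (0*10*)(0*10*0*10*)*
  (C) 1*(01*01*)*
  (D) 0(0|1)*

Check each option against the DFA on short strings; one disagreement eliminates an option:
  (A) ((0|1)(0|1))*: on ε the DFA stays in A and rejects (A ∉ Accept), but the regex matches it → eliminate
  (B) (0*10*)(0*10*0*10*)*: on '0' the DFA goes A → B and accepts (B ∈ Accept), but the regex does not match it → eliminate
  (C) 1*(01*01*)*: on ε the DFA stays in A and rejects (A ∉ Accept), but the regex matches it → eliminate
  (D) 0(0|1)*: agrees with the DFA on every string of length ≤ 6
Only (D) is consistent with the DFA.
(D) 0(0|1)*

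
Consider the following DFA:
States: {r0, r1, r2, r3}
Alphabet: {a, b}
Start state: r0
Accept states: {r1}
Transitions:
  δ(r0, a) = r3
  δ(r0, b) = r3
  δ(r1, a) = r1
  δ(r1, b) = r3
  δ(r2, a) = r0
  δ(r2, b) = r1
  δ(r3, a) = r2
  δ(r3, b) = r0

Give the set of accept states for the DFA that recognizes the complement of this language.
Complement accept states = All states \ Original accept states
= {r0, r1, r2, r3} \ {r1}
{r0, r2, r3}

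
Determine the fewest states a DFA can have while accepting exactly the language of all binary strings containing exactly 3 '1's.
By Myhill–Nerode, count the distinguishable equivalence classes: 5 classes — having seen 0, 1, …, 3, or >3 copies of '1'; the count-3 class is the only accepting one and >3 is dead.
5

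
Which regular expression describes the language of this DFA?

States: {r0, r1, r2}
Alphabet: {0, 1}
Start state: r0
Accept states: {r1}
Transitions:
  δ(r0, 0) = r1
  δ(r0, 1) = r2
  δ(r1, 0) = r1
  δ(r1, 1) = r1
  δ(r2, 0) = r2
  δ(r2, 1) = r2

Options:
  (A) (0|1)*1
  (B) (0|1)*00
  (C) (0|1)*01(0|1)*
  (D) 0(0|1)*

Check each option against the DFA on short strings; one disagreement eliminates an option:
  (A) (0|1)*1: on '0' the DFA goes r0 → r1 and accepts (r1 ∈ Accept), but the regex does not match it → eliminate
  (B) (0|1)*00: on '0' the DFA goes r0 → r1 and accepts (r1 ∈ Accept), but the regex does not match it → eliminate
  (C) (0|1)*01(0|1)*: on '0' the DFA goes r0 → r1 and accepts (r1 ∈ Accept), but the regex does not match it → eliminate
  (D) 0(0|1)*: agrees with the DFA on every string of length ≤ 6
Only (D) is consistent with the DFA.
(D) 0(0|1)*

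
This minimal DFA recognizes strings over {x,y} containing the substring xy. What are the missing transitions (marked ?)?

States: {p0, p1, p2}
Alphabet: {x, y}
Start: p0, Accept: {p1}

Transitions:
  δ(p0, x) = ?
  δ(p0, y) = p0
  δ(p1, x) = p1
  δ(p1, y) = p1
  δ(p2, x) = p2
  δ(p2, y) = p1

From the language and accept set, identify what each state tracks — p0: no x seen yet; p1: substring xy seen; p2: seen a x, waiting for y.
Each missing δ(q, a) is the state matching the new tracked value after reading a.
δ(p0, x) = p2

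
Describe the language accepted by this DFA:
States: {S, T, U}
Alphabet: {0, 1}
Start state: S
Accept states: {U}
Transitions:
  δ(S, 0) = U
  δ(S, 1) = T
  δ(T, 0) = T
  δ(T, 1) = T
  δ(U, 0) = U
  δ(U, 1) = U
Testing a few strings:
  '000' → accept
  '0' → accept
  '00' → accept
  '01' → accept
State roles: S=no input read; T=started with 1 (dead); U=started with 0
All binary strings starting with 0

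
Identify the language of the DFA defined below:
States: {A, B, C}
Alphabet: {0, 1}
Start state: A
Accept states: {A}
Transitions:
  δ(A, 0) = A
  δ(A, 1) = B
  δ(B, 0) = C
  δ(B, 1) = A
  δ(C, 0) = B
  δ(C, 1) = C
Testing a few strings:
  '001' → reject
  '1' → reject
  '10' → reject
  '010' → reject
State roles: A=value ≡ 0 (mod 3); B=value ≡ 1 (mod 3); C=value ≡ 2 (mod 3)
All binary strings representing a multiple of 3 (read in base 2; leading zeros allowed and ε counts as 0)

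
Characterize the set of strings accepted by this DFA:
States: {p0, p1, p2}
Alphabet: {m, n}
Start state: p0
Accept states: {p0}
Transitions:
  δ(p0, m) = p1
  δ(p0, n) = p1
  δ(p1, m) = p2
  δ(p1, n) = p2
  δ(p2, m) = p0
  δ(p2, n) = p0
Testing a few strings:
  'mnmm' → reject
  'nnmm' → reject
  'mmn' → accept
  'nmmn' → reject
State roles: p0=length ≡ 0 (mod 3); p1=length ≡ 1 (mod 3); p2=length ≡ 2 (mod 3)
All strings over {m,n} whose length is a multiple of 3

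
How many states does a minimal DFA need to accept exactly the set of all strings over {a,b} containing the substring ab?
By Myhill–Nerode, count the distinguishable equivalence classes: 3 classes — one per longest suffix of the input that is a prefix of 'ab' (lengths 0 through 1), plus an absorbing 'already seen ab' class.
3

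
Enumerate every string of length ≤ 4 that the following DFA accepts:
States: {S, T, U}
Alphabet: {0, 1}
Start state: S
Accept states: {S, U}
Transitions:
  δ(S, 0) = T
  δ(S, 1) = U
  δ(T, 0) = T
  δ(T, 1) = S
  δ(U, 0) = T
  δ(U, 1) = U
ε, 1, 01, 11, 001, 011, 101, 111, 0001, 0011, 0101, 0111, 1001, 1011, 1101, 1111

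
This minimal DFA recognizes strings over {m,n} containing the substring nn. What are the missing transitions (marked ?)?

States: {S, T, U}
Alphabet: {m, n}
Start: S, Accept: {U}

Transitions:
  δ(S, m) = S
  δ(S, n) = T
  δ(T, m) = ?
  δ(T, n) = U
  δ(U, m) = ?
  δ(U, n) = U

From the language and accept set, identify what each state tracks — S: no progress toward nn; T: one trailing n; U: substring nn seen.
Each missing δ(q, a) is the state matching the new tracked value after reading a.
δ(T, m) = S; δ(U, m) = U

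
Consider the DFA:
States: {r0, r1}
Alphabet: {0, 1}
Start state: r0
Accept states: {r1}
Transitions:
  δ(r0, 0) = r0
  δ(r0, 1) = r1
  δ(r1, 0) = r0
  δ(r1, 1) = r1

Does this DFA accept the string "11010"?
Processing string "11010":
  r0 --1--> r1
  r1 --1--> r1
  r1 --0--> r0
  r0 --1--> r1
  r1 --0--> r0
Final state: r0
Accept states: {r1}
No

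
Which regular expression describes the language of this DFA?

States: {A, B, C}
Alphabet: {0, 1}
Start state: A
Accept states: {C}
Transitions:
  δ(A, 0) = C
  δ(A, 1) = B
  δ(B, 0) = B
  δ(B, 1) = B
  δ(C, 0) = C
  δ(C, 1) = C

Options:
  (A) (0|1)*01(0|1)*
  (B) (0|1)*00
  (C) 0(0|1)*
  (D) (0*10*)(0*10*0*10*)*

Check each option against the DFA on short strings; one disagreement eliminates an option:
  (A) (0|1)*01(0|1)*: on '0' the DFA goes A → C and accepts (C ∈ Accept), but the regex does not match it → eliminate
  (B) (0|1)*00: on '0' the DFA goes A → C and accepts (C ∈ Accept), but the regex does not match it → eliminate
  (C) 0(0|1)*: agrees with the DFA on every string of length ≤ 6
  (D) (0*10*)(0*10*0*10*)*: on '0' the DFA goes A → C and accepts (C ∈ Accept), but the regex does not match it → eliminate
Only (C) is consistent with the DFA.
(C) 0(0|1)*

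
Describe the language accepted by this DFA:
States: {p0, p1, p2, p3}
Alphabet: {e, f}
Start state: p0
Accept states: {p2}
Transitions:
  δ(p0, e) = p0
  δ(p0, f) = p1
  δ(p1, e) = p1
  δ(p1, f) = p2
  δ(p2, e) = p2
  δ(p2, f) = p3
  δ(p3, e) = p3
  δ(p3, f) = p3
Testing a few strings:
  'eff' → accept
  'e' → reject
  'fffe' → reject
  'ee' → reject
State roles: p0=zero f's; p1=one f; p2=two f's; p3=≥ three f's (dead)
All strings over {e,f} containing exactly two f's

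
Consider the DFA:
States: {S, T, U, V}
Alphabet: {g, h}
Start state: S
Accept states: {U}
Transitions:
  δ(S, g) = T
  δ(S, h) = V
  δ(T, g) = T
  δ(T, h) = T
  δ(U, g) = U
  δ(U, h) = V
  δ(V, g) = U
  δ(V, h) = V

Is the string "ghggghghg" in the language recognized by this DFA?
Processing string "ghggghghg":
  S --g--> T
  T --h--> T
  T --g--> T
  T --g--> T
  T --g--> T
  T --h--> T
  T --g--> T
  T --h--> T
  T --g--> T
Final state: T
Accept states: {U}
No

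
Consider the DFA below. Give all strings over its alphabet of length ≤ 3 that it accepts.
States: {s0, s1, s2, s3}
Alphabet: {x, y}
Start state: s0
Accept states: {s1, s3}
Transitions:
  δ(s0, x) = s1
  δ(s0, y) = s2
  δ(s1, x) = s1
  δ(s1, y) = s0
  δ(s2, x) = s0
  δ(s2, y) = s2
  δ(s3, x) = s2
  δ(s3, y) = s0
x, xx, xxx, xyx, yxx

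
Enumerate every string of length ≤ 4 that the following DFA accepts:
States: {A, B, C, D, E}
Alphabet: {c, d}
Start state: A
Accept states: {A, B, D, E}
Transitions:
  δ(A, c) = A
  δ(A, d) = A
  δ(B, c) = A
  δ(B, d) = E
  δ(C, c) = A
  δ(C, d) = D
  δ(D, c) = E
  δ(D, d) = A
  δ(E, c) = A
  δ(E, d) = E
ε, c, d, cc, cd, dc, dd, ccc, ccd, cdc, cdd, dcc, dcd, ddc, ddd, cccc, cccd, ccdc, ccdd, cdcc, cdcd, cddc, cddd, dccc, dccd, dcdc, dcdd, ddcc, ddcd, dddc, dddd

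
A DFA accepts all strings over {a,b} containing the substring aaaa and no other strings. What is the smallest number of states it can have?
By Myhill–Nerode, count the distinguishable equivalence classes: 5 classes — one per longest suffix of the input that is a prefix of 'aaaa' (lengths 0 through 3), plus an absorbing 'already seen aaaa' class.
5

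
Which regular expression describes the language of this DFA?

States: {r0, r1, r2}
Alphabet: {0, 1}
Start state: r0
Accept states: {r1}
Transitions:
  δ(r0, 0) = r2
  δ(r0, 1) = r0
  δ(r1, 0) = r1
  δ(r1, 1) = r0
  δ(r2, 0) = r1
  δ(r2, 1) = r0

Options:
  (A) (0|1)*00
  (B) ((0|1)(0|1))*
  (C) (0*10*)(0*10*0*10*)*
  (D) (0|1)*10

Check each option against the DFA on short strings; one disagreement eliminates an option:
  (A) (0|1)*00: agrees with the DFA on every string of length ≤ 6
  (B) ((0|1)(0|1))*: on ε the DFA stays in r0 and rejects (r0 ∉ Accept), but the regex matches it → eliminate
  (C) (0*10*)(0*10*0*10*)*: on '1' the DFA goes r0 → r0 and rejects (r0 ∉ Accept), but the regex matches it → eliminate
  (D) (0|1)*10: on '00' the DFA goes r0 → r2 → r1 and accepts (r1 ∈ Accept), but the regex does not match it → eliminate
Only (A) is consistent with the DFA.
(A) (0|1)*00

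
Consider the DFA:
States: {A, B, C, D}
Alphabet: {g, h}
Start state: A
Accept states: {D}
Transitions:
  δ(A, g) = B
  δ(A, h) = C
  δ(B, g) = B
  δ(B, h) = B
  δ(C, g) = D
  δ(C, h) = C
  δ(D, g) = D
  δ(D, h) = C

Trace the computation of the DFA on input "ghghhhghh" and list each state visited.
read 'g': A → B
  read 'h': B → B
  read 'g': B → B
  read 'h': B → B
  read 'h': B → B
  read 'h': B → B
  read 'g': B → B
  read 'h': B → B
  read 'h': B → B
A -> B -> B -> B -> B -> B -> B -> B -> B -> B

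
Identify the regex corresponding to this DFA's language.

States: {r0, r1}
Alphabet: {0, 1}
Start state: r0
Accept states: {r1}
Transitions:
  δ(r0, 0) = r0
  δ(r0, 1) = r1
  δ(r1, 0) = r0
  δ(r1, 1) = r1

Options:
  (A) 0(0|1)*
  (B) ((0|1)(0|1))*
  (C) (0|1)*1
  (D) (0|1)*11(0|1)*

Check each option against the DFA on short strings; one disagreement eliminates an option:
  (A) 0(0|1)*: on '0' the DFA goes r0 → r0 and rejects (r0 ∉ Accept), but the regex matches it → eliminate
  (B) ((0|1)(0|1))*: on ε the DFA stays in r0 and rejects (r0 ∉ Accept), but the regex matches it → eliminate
  (C) (0|1)*1: agrees with the DFA on every string of length ≤ 6
  (D) (0|1)*11(0|1)*: on '1' the DFA goes r0 → r1 and accepts (r1 ∈ Accept), but the regex does not match it → eliminate
Only (C) is consistent with the DFA.
(C) (0|1)*1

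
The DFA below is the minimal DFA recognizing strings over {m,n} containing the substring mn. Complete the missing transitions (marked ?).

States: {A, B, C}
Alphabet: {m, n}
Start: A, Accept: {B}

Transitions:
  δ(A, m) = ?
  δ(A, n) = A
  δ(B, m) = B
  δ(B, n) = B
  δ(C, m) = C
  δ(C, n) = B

From the language and accept set, identify what each state tracks — A: no m seen yet; B: substring mn seen; C: seen a m, waiting for n.
Each missing δ(q, a) is the state matching the new tracked value after reading a.
δ(A, m) = C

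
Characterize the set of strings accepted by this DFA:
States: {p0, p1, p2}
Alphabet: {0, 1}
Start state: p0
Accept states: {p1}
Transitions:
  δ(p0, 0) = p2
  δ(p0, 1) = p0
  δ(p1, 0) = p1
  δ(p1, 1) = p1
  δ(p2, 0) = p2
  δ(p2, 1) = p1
Testing a few strings:
  '0000' → reject
  '1111' → reject
  '0' → reject
  '0011' → accept
State roles: p0=no 0 seen yet; p1=substring 01 seen; p2=seen a 0, waiting for 1
All binary strings containing the substring 01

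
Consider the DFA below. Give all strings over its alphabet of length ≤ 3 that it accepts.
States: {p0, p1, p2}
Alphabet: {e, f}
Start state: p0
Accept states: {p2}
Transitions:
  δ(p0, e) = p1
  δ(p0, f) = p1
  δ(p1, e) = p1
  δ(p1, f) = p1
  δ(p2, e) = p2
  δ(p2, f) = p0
None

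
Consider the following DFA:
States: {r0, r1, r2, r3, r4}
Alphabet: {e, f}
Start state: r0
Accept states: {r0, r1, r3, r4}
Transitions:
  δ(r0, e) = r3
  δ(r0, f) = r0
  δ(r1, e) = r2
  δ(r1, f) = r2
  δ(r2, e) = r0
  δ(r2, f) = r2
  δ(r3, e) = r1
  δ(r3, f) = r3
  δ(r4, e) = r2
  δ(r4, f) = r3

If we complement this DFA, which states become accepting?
Complement accept states = All states \ Original accept states
= {r0, r1, r2, r3, r4} \ {r0, r1, r3, r4}
{r2}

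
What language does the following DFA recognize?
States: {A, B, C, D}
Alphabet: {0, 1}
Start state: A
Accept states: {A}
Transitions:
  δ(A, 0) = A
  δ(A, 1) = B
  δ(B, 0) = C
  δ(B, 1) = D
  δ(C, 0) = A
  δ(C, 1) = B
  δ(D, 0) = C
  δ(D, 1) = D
Testing a few strings:
  '0000' → accept
  '1110' → reject
  '1' → reject
  '0' → accept
State roles: A=value ≡ 0 (mod 4); B=value ≡ 1 (mod 4); C=value ≡ 2 (mod 4); D=value ≡ 3 (mod 4)
All binary strings representing a multiple of 4 (read in base 2; leading zeros allowed and ε counts as 0)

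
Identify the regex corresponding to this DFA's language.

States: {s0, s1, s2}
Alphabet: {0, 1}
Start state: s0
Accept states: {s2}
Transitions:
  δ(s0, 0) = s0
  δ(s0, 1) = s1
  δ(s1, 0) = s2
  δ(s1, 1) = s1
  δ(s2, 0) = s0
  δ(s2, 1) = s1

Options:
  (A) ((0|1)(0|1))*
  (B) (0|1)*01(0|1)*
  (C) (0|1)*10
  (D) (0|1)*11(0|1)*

Check each option against the DFA on short strings; one disagreement eliminates an option:
  (A) ((0|1)(0|1))*: on ε the DFA stays in s0 and rejects (s0 ∉ Accept), but the regex matches it → eliminate
  (B) (0|1)*01(0|1)*: on '01' the DFA goes s0 → s0 → s1 and rejects (s1 ∉ Accept), but the regex matches it → eliminate
  (C) (0|1)*10: agrees with the DFA on every string of length ≤ 6
  (D) (0|1)*11(0|1)*: on '10' the DFA goes s0 → s1 → s2 and accepts (s2 ∈ Accept), but the regex does not match it → eliminate
Only (C) is consistent with the DFA.
(C) (0|1)*10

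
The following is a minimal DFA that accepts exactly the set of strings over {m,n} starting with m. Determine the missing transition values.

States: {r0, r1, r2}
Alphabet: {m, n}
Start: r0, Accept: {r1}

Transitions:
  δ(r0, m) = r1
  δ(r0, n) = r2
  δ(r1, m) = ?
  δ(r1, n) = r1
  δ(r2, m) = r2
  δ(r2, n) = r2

From the language and accept set, identify what each state tracks — r0: no input read; r1: started with m; r2: started with n (dead).
Each missing δ(q, a) is the state matching the new tracked value after reading a.
δ(r1, m) = r1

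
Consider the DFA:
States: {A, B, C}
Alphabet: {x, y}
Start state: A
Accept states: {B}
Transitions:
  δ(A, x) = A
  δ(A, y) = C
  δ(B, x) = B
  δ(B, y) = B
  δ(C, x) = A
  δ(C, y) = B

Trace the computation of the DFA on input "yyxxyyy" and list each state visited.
read 'y': A → C
  read 'y': C → B
  read 'x': B → B
  read 'x': B → B
  read 'y': B → B
  read 'y': B → B
  read 'y': B → B
A -> C -> B -> B -> B -> B -> B -> B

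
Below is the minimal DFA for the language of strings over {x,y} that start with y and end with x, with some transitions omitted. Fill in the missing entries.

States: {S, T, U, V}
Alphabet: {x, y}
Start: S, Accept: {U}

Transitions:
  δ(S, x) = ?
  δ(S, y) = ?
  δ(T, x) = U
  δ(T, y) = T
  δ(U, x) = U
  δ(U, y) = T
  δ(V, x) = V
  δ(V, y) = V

From the language and accept set, identify what each state tracks — S: no input read; T: started with y, last symbol y; U: started with y, last symbol x; V: started with x (dead).
Each missing δ(q, a) is the state matching the new tracked value after reading a.
δ(S, x) = V; δ(S, y) = T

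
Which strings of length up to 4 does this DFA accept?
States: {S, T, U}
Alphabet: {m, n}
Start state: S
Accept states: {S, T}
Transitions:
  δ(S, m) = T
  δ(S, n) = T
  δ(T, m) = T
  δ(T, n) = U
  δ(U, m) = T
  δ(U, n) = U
ε, m, n, mm, nm, mmm, mnm, nmm, nnm, mmmm, mmnm, mnmm, mnnm, nmmm, nmnm, nnmm, nnnm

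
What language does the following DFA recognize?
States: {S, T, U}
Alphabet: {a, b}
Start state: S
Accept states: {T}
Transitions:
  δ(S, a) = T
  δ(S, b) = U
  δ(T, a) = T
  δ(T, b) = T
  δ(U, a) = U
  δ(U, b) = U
Testing a few strings:
  'aaa' → accept
  'a' → accept
  'ba' → reject
  'aa' → accept
State roles: S=no input read; T=started with a; U=started with b (dead)
All strings over {a,b} starting with a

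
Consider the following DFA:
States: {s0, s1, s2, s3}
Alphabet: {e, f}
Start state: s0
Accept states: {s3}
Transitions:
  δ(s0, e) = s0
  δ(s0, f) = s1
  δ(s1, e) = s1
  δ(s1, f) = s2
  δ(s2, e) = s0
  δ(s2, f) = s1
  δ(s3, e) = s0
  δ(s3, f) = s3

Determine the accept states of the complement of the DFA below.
Complement accept states = All states \ Original accept states
= {s0, s1, s2, s3} \ {s3}
{s0, s1, s2}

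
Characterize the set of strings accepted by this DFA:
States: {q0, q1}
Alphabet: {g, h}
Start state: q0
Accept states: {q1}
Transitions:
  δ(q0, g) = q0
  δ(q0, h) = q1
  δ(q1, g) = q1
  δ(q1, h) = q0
Testing a few strings:
  'gg' → reject
  'ggh' → accept
  'gh' → accept
  'g' → reject
State roles: q0=even number of h's so far; q1=odd number of h's so far
All strings over {g,h} with an odd number of h's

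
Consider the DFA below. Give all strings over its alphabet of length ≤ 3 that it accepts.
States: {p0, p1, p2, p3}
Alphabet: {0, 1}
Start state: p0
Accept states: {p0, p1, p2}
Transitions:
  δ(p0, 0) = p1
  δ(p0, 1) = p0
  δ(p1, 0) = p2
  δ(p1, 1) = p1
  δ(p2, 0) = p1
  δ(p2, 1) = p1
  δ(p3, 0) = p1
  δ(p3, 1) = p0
ε, 0, 1, 00, 01, 10, 11, 000, 001, 010, 011, 100, 101, 110, 111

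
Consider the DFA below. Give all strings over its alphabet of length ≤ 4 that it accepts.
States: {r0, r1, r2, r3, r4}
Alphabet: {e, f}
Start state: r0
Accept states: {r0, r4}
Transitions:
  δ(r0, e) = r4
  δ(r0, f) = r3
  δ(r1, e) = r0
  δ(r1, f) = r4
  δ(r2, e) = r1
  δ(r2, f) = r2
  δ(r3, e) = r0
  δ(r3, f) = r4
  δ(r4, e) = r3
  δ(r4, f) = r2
ε, e, fe, ff, eee, eef, fee, eeee, efee, efef, fefe, feff, ffee, ffef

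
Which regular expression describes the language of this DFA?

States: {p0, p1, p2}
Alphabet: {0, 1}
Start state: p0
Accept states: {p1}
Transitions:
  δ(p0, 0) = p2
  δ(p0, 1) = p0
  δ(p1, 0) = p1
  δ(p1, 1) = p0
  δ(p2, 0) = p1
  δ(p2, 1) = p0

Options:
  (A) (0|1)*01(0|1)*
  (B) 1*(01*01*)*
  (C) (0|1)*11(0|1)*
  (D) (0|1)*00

Check each option against the DFA on short strings; one disagreement eliminates an option:
  (A) (0|1)*01(0|1)*: on '00' the DFA goes p0 → p2 → p1 and accepts (p1 ∈ Accept), but the regex does not match it → eliminate
  (B) 1*(01*01*)*: on ε the DFA stays in p0 and rejects (p0 ∉ Accept), but the regex matches it → eliminate
  (C) (0|1)*11(0|1)*: on '00' the DFA goes p0 → p2 → p1 and accepts (p1 ∈ Accept), but the regex does not match it → eliminate
  (D) (0|1)*00: agrees with the DFA on every string of length ≤ 6
Only (D) is consistent with the DFA.
(D) (0|1)*00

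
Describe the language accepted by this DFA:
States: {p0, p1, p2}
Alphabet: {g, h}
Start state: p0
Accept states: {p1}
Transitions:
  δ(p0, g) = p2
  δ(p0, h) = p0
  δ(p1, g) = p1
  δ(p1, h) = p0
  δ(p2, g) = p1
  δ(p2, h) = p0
Testing a few strings:
  'hghh' → reject
  'hghg' → reject
  'ghh' → reject
  'gggg' → accept
State roles: p0=last symbol not g; p1=two trailing g's; p2=one trailing g
All strings over {g,h} ending with gg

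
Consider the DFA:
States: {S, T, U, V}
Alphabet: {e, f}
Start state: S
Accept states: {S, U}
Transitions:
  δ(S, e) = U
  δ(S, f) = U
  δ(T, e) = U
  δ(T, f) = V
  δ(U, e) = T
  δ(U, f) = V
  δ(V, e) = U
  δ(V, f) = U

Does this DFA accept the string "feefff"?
Processing string "feefff":
  S --f--> U
  U --e--> T
  T --e--> U
  U --f--> V
  V --f--> U
  U --f--> V
Final state: V
Accept states: {S, U}
No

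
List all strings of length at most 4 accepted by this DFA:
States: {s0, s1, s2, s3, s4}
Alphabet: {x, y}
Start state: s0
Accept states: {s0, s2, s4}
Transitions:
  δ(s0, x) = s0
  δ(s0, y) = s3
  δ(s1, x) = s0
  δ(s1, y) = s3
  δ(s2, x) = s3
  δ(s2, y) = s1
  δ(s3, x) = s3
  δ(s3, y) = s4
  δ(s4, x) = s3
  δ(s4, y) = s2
ε, x, xx, yy, xxx, xyy, yxy, yyy, xxxx, xxyy, xyxy, xyyy, yxxy, yxyy, yyxy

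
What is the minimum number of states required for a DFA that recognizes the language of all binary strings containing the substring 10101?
By Myhill–Nerode, count the distinguishable equivalence classes: 6 classes — one per longest suffix of the input that is a prefix of '10101' (lengths 0 through 4), plus an absorbing 'already seen 10101' class.
6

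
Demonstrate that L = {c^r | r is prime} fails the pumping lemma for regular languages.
Assume L is regular with pumping length p. Idea: pumping by a suitable count produces a composite length.
Let q be a prime with q ≥ p and choose s = c^q ∈ L. By the pumping lemma, s = xyz with |xy| ≤ p, |y| = k ≥ 1. Take i = q+1: |xy^(q+1)z| = q + q·k = q(1+k). Since q ≥ 2 and 1+k ≥ 2, q(1+k) is composite, so xy^(q+1)z ∉ L.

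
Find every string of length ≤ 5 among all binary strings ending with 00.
00, 000, 100, 0000, 0100, 1000, 1100, 00000, 00100, 01000, 01100, 10000, 10100, 11000, 11100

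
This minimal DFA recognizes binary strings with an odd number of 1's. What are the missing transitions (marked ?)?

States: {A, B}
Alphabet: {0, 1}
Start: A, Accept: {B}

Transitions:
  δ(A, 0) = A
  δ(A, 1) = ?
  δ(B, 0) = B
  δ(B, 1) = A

From the language and accept set, identify what each state tracks — A: even number of 1's so far; B: odd number of 1's so far.
Each missing δ(q, a) is the state matching the new tracked value after reading a.
δ(A, 1) = B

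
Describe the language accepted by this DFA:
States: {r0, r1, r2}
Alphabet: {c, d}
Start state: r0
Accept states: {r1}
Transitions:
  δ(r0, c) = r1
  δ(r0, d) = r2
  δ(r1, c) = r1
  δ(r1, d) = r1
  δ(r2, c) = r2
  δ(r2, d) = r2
Testing a few strings:
  'ddd' → reject
  'dc' → reject
  'dcd' → reject
  'd' → reject
State roles: r0=no input read; r1=started with c; r2=started with d (dead)
All strings over {c,d} starting with c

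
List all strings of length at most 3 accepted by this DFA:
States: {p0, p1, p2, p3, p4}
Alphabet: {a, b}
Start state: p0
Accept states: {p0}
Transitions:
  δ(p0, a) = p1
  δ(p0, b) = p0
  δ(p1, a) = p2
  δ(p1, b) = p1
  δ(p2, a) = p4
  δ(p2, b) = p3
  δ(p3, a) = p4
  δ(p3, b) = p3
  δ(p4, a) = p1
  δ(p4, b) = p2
ε, b, bb, bbb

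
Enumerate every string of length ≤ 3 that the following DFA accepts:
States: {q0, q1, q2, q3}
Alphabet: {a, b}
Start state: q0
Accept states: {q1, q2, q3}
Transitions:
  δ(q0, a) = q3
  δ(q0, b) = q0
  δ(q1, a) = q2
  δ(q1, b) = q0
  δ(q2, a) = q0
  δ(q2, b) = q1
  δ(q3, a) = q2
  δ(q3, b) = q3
a, aa, ab, ba, aab, aba, abb, baa, bab, bba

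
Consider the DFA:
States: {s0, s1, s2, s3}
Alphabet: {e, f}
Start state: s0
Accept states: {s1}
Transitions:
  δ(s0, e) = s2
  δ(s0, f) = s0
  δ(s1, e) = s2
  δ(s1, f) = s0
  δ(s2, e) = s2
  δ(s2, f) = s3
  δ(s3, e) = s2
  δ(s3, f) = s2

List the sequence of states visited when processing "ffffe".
read 'f': s0 → s0
  read 'f': s0 → s0
  read 'f': s0 → s0
  read 'f': s0 → s0
  read 'e': s0 → s2
s0 -> s0 -> s0 -> s0 -> s0 -> s2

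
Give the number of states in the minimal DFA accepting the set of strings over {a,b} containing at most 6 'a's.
By Myhill–Nerode, count the distinguishable equivalence classes: 8 classes — having seen 0, 1, …, 6, or >6 copies of 'a'; counts 0 through 6 are accepting and >6 is dead.
8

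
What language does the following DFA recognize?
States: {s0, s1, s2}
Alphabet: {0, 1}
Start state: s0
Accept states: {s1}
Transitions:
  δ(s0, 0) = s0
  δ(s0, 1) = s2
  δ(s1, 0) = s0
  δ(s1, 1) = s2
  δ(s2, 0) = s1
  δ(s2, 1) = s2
Testing a few strings:
  '001' → reject
  '111' → reject
  '1111' → reject
  '1100' → reject
State roles: s0=no suffix match; s1=suffix is 10; s2=one trailing 1
All binary strings ending with 10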